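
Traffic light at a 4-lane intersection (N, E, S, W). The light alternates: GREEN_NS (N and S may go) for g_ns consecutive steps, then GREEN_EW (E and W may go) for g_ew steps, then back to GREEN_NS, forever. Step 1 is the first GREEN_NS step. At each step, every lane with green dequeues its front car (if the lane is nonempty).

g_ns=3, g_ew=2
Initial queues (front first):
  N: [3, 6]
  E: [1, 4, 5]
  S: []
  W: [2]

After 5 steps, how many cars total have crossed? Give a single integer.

Step 1 [NS]: N:car3-GO,E:wait,S:empty,W:wait | queues: N=1 E=3 S=0 W=1
Step 2 [NS]: N:car6-GO,E:wait,S:empty,W:wait | queues: N=0 E=3 S=0 W=1
Step 3 [NS]: N:empty,E:wait,S:empty,W:wait | queues: N=0 E=3 S=0 W=1
Step 4 [EW]: N:wait,E:car1-GO,S:wait,W:car2-GO | queues: N=0 E=2 S=0 W=0
Step 5 [EW]: N:wait,E:car4-GO,S:wait,W:empty | queues: N=0 E=1 S=0 W=0
Cars crossed by step 5: 5

Answer: 5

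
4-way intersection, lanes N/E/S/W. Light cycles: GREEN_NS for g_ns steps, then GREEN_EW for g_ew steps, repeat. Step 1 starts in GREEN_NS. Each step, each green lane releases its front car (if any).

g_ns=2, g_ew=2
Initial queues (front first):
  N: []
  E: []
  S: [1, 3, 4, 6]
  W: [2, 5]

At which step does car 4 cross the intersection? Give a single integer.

Step 1 [NS]: N:empty,E:wait,S:car1-GO,W:wait | queues: N=0 E=0 S=3 W=2
Step 2 [NS]: N:empty,E:wait,S:car3-GO,W:wait | queues: N=0 E=0 S=2 W=2
Step 3 [EW]: N:wait,E:empty,S:wait,W:car2-GO | queues: N=0 E=0 S=2 W=1
Step 4 [EW]: N:wait,E:empty,S:wait,W:car5-GO | queues: N=0 E=0 S=2 W=0
Step 5 [NS]: N:empty,E:wait,S:car4-GO,W:wait | queues: N=0 E=0 S=1 W=0
Step 6 [NS]: N:empty,E:wait,S:car6-GO,W:wait | queues: N=0 E=0 S=0 W=0
Car 4 crosses at step 5

5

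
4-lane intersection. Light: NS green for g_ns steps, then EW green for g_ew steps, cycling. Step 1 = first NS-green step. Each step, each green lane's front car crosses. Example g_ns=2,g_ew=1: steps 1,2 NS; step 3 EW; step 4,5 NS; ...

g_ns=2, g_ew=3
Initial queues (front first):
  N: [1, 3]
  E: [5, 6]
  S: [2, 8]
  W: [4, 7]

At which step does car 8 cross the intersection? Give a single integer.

Step 1 [NS]: N:car1-GO,E:wait,S:car2-GO,W:wait | queues: N=1 E=2 S=1 W=2
Step 2 [NS]: N:car3-GO,E:wait,S:car8-GO,W:wait | queues: N=0 E=2 S=0 W=2
Step 3 [EW]: N:wait,E:car5-GO,S:wait,W:car4-GO | queues: N=0 E=1 S=0 W=1
Step 4 [EW]: N:wait,E:car6-GO,S:wait,W:car7-GO | queues: N=0 E=0 S=0 W=0
Car 8 crosses at step 2

2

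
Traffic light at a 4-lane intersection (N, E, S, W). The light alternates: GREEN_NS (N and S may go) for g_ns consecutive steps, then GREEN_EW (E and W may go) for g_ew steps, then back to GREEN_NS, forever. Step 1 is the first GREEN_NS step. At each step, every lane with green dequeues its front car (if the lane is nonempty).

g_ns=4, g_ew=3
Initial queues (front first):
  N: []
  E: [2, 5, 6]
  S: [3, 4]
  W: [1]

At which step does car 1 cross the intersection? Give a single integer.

Step 1 [NS]: N:empty,E:wait,S:car3-GO,W:wait | queues: N=0 E=3 S=1 W=1
Step 2 [NS]: N:empty,E:wait,S:car4-GO,W:wait | queues: N=0 E=3 S=0 W=1
Step 3 [NS]: N:empty,E:wait,S:empty,W:wait | queues: N=0 E=3 S=0 W=1
Step 4 [NS]: N:empty,E:wait,S:empty,W:wait | queues: N=0 E=3 S=0 W=1
Step 5 [EW]: N:wait,E:car2-GO,S:wait,W:car1-GO | queues: N=0 E=2 S=0 W=0
Step 6 [EW]: N:wait,E:car5-GO,S:wait,W:empty | queues: N=0 E=1 S=0 W=0
Step 7 [EW]: N:wait,E:car6-GO,S:wait,W:empty | queues: N=0 E=0 S=0 W=0
Car 1 crosses at step 5

5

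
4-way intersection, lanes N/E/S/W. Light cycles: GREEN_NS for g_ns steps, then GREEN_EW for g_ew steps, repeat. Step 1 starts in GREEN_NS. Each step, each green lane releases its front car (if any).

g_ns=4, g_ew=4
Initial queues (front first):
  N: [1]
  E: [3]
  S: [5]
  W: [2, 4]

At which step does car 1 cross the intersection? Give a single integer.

Step 1 [NS]: N:car1-GO,E:wait,S:car5-GO,W:wait | queues: N=0 E=1 S=0 W=2
Step 2 [NS]: N:empty,E:wait,S:empty,W:wait | queues: N=0 E=1 S=0 W=2
Step 3 [NS]: N:empty,E:wait,S:empty,W:wait | queues: N=0 E=1 S=0 W=2
Step 4 [NS]: N:empty,E:wait,S:empty,W:wait | queues: N=0 E=1 S=0 W=2
Step 5 [EW]: N:wait,E:car3-GO,S:wait,W:car2-GO | queues: N=0 E=0 S=0 W=1
Step 6 [EW]: N:wait,E:empty,S:wait,W:car4-GO | queues: N=0 E=0 S=0 W=0
Car 1 crosses at step 1

1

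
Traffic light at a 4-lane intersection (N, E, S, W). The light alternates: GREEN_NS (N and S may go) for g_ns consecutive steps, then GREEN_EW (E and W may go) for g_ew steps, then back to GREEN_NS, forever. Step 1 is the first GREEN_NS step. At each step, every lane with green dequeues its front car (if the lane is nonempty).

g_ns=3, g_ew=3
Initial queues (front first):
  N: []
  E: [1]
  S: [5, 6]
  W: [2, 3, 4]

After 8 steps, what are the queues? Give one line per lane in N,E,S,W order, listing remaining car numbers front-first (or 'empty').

Step 1 [NS]: N:empty,E:wait,S:car5-GO,W:wait | queues: N=0 E=1 S=1 W=3
Step 2 [NS]: N:empty,E:wait,S:car6-GO,W:wait | queues: N=0 E=1 S=0 W=3
Step 3 [NS]: N:empty,E:wait,S:empty,W:wait | queues: N=0 E=1 S=0 W=3
Step 4 [EW]: N:wait,E:car1-GO,S:wait,W:car2-GO | queues: N=0 E=0 S=0 W=2
Step 5 [EW]: N:wait,E:empty,S:wait,W:car3-GO | queues: N=0 E=0 S=0 W=1
Step 6 [EW]: N:wait,E:empty,S:wait,W:car4-GO | queues: N=0 E=0 S=0 W=0

N: empty
E: empty
S: empty
W: empty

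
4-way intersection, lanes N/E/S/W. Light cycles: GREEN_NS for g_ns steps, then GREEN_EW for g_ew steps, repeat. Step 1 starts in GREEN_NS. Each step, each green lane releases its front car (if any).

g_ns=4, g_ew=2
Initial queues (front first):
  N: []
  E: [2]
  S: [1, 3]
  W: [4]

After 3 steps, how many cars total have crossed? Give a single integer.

Step 1 [NS]: N:empty,E:wait,S:car1-GO,W:wait | queues: N=0 E=1 S=1 W=1
Step 2 [NS]: N:empty,E:wait,S:car3-GO,W:wait | queues: N=0 E=1 S=0 W=1
Step 3 [NS]: N:empty,E:wait,S:empty,W:wait | queues: N=0 E=1 S=0 W=1
Cars crossed by step 3: 2

Answer: 2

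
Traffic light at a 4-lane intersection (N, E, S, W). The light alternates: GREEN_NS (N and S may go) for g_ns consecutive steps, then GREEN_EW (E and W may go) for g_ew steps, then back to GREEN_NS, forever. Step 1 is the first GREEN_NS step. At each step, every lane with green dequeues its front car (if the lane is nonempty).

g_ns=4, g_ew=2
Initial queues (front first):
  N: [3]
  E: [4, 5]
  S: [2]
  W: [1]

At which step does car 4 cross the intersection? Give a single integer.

Step 1 [NS]: N:car3-GO,E:wait,S:car2-GO,W:wait | queues: N=0 E=2 S=0 W=1
Step 2 [NS]: N:empty,E:wait,S:empty,W:wait | queues: N=0 E=2 S=0 W=1
Step 3 [NS]: N:empty,E:wait,S:empty,W:wait | queues: N=0 E=2 S=0 W=1
Step 4 [NS]: N:empty,E:wait,S:empty,W:wait | queues: N=0 E=2 S=0 W=1
Step 5 [EW]: N:wait,E:car4-GO,S:wait,W:car1-GO | queues: N=0 E=1 S=0 W=0
Step 6 [EW]: N:wait,E:car5-GO,S:wait,W:empty | queues: N=0 E=0 S=0 W=0
Car 4 crosses at step 5

5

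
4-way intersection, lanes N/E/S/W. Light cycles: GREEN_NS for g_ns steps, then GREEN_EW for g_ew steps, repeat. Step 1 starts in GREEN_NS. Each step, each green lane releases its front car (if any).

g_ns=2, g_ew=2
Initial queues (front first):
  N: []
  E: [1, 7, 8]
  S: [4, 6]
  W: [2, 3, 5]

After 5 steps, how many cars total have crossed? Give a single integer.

Step 1 [NS]: N:empty,E:wait,S:car4-GO,W:wait | queues: N=0 E=3 S=1 W=3
Step 2 [NS]: N:empty,E:wait,S:car6-GO,W:wait | queues: N=0 E=3 S=0 W=3
Step 3 [EW]: N:wait,E:car1-GO,S:wait,W:car2-GO | queues: N=0 E=2 S=0 W=2
Step 4 [EW]: N:wait,E:car7-GO,S:wait,W:car3-GO | queues: N=0 E=1 S=0 W=1
Step 5 [NS]: N:empty,E:wait,S:empty,W:wait | queues: N=0 E=1 S=0 W=1
Cars crossed by step 5: 6

Answer: 6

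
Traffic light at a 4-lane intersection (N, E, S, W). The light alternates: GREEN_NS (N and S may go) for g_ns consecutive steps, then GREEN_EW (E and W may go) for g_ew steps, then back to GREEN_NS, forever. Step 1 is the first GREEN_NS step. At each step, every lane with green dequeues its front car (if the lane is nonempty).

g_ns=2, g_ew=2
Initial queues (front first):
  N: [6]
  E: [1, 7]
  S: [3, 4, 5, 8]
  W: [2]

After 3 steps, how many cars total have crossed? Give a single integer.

Step 1 [NS]: N:car6-GO,E:wait,S:car3-GO,W:wait | queues: N=0 E=2 S=3 W=1
Step 2 [NS]: N:empty,E:wait,S:car4-GO,W:wait | queues: N=0 E=2 S=2 W=1
Step 3 [EW]: N:wait,E:car1-GO,S:wait,W:car2-GO | queues: N=0 E=1 S=2 W=0
Cars crossed by step 3: 5

Answer: 5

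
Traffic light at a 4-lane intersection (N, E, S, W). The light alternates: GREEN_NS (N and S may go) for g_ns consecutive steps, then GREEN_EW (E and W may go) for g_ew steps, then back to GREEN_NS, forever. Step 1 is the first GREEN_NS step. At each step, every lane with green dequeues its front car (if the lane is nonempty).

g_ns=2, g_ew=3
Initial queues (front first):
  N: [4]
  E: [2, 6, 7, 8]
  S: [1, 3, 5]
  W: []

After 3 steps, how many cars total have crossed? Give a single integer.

Answer: 4

Derivation:
Step 1 [NS]: N:car4-GO,E:wait,S:car1-GO,W:wait | queues: N=0 E=4 S=2 W=0
Step 2 [NS]: N:empty,E:wait,S:car3-GO,W:wait | queues: N=0 E=4 S=1 W=0
Step 3 [EW]: N:wait,E:car2-GO,S:wait,W:empty | queues: N=0 E=3 S=1 W=0
Cars crossed by step 3: 4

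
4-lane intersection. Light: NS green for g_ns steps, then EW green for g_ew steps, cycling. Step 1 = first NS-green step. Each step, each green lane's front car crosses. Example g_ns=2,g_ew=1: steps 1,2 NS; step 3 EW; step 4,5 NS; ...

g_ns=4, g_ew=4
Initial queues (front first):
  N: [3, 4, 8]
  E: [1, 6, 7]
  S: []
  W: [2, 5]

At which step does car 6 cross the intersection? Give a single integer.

Step 1 [NS]: N:car3-GO,E:wait,S:empty,W:wait | queues: N=2 E=3 S=0 W=2
Step 2 [NS]: N:car4-GO,E:wait,S:empty,W:wait | queues: N=1 E=3 S=0 W=2
Step 3 [NS]: N:car8-GO,E:wait,S:empty,W:wait | queues: N=0 E=3 S=0 W=2
Step 4 [NS]: N:empty,E:wait,S:empty,W:wait | queues: N=0 E=3 S=0 W=2
Step 5 [EW]: N:wait,E:car1-GO,S:wait,W:car2-GO | queues: N=0 E=2 S=0 W=1
Step 6 [EW]: N:wait,E:car6-GO,S:wait,W:car5-GO | queues: N=0 E=1 S=0 W=0
Step 7 [EW]: N:wait,E:car7-GO,S:wait,W:empty | queues: N=0 E=0 S=0 W=0
Car 6 crosses at step 6

6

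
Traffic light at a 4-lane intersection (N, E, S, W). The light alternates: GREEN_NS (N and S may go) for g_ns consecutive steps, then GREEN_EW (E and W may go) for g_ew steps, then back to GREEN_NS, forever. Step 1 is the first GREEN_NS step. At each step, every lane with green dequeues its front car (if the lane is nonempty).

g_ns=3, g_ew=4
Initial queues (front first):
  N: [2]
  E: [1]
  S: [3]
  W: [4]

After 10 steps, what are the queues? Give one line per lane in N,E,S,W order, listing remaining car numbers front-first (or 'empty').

Step 1 [NS]: N:car2-GO,E:wait,S:car3-GO,W:wait | queues: N=0 E=1 S=0 W=1
Step 2 [NS]: N:empty,E:wait,S:empty,W:wait | queues: N=0 E=1 S=0 W=1
Step 3 [NS]: N:empty,E:wait,S:empty,W:wait | queues: N=0 E=1 S=0 W=1
Step 4 [EW]: N:wait,E:car1-GO,S:wait,W:car4-GO | queues: N=0 E=0 S=0 W=0

N: empty
E: empty
S: empty
W: empty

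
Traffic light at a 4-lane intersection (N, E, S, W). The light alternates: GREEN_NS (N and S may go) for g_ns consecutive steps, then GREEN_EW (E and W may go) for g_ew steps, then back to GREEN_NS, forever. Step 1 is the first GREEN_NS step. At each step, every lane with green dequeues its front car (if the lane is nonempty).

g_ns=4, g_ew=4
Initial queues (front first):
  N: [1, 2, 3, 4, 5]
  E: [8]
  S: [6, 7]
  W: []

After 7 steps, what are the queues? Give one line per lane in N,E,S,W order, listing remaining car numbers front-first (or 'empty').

Step 1 [NS]: N:car1-GO,E:wait,S:car6-GO,W:wait | queues: N=4 E=1 S=1 W=0
Step 2 [NS]: N:car2-GO,E:wait,S:car7-GO,W:wait | queues: N=3 E=1 S=0 W=0
Step 3 [NS]: N:car3-GO,E:wait,S:empty,W:wait | queues: N=2 E=1 S=0 W=0
Step 4 [NS]: N:car4-GO,E:wait,S:empty,W:wait | queues: N=1 E=1 S=0 W=0
Step 5 [EW]: N:wait,E:car8-GO,S:wait,W:empty | queues: N=1 E=0 S=0 W=0
Step 6 [EW]: N:wait,E:empty,S:wait,W:empty | queues: N=1 E=0 S=0 W=0
Step 7 [EW]: N:wait,E:empty,S:wait,W:empty | queues: N=1 E=0 S=0 W=0

N: 5
E: empty
S: empty
W: empty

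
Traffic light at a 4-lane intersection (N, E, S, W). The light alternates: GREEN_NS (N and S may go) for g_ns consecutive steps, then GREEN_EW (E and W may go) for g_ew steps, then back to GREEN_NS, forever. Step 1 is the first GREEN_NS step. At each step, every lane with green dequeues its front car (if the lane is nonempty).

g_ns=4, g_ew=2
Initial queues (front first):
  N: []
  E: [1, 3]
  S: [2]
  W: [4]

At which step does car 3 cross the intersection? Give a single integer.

Step 1 [NS]: N:empty,E:wait,S:car2-GO,W:wait | queues: N=0 E=2 S=0 W=1
Step 2 [NS]: N:empty,E:wait,S:empty,W:wait | queues: N=0 E=2 S=0 W=1
Step 3 [NS]: N:empty,E:wait,S:empty,W:wait | queues: N=0 E=2 S=0 W=1
Step 4 [NS]: N:empty,E:wait,S:empty,W:wait | queues: N=0 E=2 S=0 W=1
Step 5 [EW]: N:wait,E:car1-GO,S:wait,W:car4-GO | queues: N=0 E=1 S=0 W=0
Step 6 [EW]: N:wait,E:car3-GO,S:wait,W:empty | queues: N=0 E=0 S=0 W=0
Car 3 crosses at step 6

6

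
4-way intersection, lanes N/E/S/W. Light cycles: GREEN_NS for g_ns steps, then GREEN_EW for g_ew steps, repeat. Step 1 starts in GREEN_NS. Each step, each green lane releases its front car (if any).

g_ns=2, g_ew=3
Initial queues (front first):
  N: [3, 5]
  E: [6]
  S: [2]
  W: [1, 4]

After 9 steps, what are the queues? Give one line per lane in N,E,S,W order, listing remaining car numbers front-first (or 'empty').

Step 1 [NS]: N:car3-GO,E:wait,S:car2-GO,W:wait | queues: N=1 E=1 S=0 W=2
Step 2 [NS]: N:car5-GO,E:wait,S:empty,W:wait | queues: N=0 E=1 S=0 W=2
Step 3 [EW]: N:wait,E:car6-GO,S:wait,W:car1-GO | queues: N=0 E=0 S=0 W=1
Step 4 [EW]: N:wait,E:empty,S:wait,W:car4-GO | queues: N=0 E=0 S=0 W=0

N: empty
E: empty
S: empty
W: empty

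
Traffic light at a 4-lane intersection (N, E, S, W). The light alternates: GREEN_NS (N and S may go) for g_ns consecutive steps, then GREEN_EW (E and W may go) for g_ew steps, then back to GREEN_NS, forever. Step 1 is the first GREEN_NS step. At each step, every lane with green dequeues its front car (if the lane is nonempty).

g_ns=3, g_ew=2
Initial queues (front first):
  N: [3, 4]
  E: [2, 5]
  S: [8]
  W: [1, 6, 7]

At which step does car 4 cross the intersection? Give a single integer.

Step 1 [NS]: N:car3-GO,E:wait,S:car8-GO,W:wait | queues: N=1 E=2 S=0 W=3
Step 2 [NS]: N:car4-GO,E:wait,S:empty,W:wait | queues: N=0 E=2 S=0 W=3
Step 3 [NS]: N:empty,E:wait,S:empty,W:wait | queues: N=0 E=2 S=0 W=3
Step 4 [EW]: N:wait,E:car2-GO,S:wait,W:car1-GO | queues: N=0 E=1 S=0 W=2
Step 5 [EW]: N:wait,E:car5-GO,S:wait,W:car6-GO | queues: N=0 E=0 S=0 W=1
Step 6 [NS]: N:empty,E:wait,S:empty,W:wait | queues: N=0 E=0 S=0 W=1
Step 7 [NS]: N:empty,E:wait,S:empty,W:wait | queues: N=0 E=0 S=0 W=1
Step 8 [NS]: N:empty,E:wait,S:empty,W:wait | queues: N=0 E=0 S=0 W=1
Step 9 [EW]: N:wait,E:empty,S:wait,W:car7-GO | queues: N=0 E=0 S=0 W=0
Car 4 crosses at step 2

2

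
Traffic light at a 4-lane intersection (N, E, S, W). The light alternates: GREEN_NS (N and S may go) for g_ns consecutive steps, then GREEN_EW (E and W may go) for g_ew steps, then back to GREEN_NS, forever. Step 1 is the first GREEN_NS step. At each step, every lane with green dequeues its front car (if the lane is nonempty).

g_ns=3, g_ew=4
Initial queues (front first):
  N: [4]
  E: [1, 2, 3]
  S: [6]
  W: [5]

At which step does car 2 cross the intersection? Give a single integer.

Step 1 [NS]: N:car4-GO,E:wait,S:car6-GO,W:wait | queues: N=0 E=3 S=0 W=1
Step 2 [NS]: N:empty,E:wait,S:empty,W:wait | queues: N=0 E=3 S=0 W=1
Step 3 [NS]: N:empty,E:wait,S:empty,W:wait | queues: N=0 E=3 S=0 W=1
Step 4 [EW]: N:wait,E:car1-GO,S:wait,W:car5-GO | queues: N=0 E=2 S=0 W=0
Step 5 [EW]: N:wait,E:car2-GO,S:wait,W:empty | queues: N=0 E=1 S=0 W=0
Step 6 [EW]: N:wait,E:car3-GO,S:wait,W:empty | queues: N=0 E=0 S=0 W=0
Car 2 crosses at step 5

5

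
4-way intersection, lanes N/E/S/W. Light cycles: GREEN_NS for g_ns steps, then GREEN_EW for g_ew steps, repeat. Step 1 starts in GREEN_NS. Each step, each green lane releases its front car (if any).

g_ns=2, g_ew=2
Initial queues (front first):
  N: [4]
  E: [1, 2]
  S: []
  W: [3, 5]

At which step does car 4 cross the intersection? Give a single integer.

Step 1 [NS]: N:car4-GO,E:wait,S:empty,W:wait | queues: N=0 E=2 S=0 W=2
Step 2 [NS]: N:empty,E:wait,S:empty,W:wait | queues: N=0 E=2 S=0 W=2
Step 3 [EW]: N:wait,E:car1-GO,S:wait,W:car3-GO | queues: N=0 E=1 S=0 W=1
Step 4 [EW]: N:wait,E:car2-GO,S:wait,W:car5-GO | queues: N=0 E=0 S=0 W=0
Car 4 crosses at step 1

1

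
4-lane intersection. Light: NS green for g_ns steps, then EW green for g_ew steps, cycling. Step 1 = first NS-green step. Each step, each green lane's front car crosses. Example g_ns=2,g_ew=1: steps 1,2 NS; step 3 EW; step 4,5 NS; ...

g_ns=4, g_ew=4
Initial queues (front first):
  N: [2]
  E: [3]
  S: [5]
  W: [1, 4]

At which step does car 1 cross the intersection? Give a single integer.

Step 1 [NS]: N:car2-GO,E:wait,S:car5-GO,W:wait | queues: N=0 E=1 S=0 W=2
Step 2 [NS]: N:empty,E:wait,S:empty,W:wait | queues: N=0 E=1 S=0 W=2
Step 3 [NS]: N:empty,E:wait,S:empty,W:wait | queues: N=0 E=1 S=0 W=2
Step 4 [NS]: N:empty,E:wait,S:empty,W:wait | queues: N=0 E=1 S=0 W=2
Step 5 [EW]: N:wait,E:car3-GO,S:wait,W:car1-GO | queues: N=0 E=0 S=0 W=1
Step 6 [EW]: N:wait,E:empty,S:wait,W:car4-GO | queues: N=0 E=0 S=0 W=0
Car 1 crosses at step 5

5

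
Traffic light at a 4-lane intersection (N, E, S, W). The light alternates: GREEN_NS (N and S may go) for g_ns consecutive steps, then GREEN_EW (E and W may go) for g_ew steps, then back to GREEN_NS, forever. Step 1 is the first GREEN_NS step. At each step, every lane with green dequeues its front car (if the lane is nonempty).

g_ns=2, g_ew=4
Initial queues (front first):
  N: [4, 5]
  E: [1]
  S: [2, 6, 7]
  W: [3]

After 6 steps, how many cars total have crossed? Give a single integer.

Answer: 6

Derivation:
Step 1 [NS]: N:car4-GO,E:wait,S:car2-GO,W:wait | queues: N=1 E=1 S=2 W=1
Step 2 [NS]: N:car5-GO,E:wait,S:car6-GO,W:wait | queues: N=0 E=1 S=1 W=1
Step 3 [EW]: N:wait,E:car1-GO,S:wait,W:car3-GO | queues: N=0 E=0 S=1 W=0
Step 4 [EW]: N:wait,E:empty,S:wait,W:empty | queues: N=0 E=0 S=1 W=0
Step 5 [EW]: N:wait,E:empty,S:wait,W:empty | queues: N=0 E=0 S=1 W=0
Step 6 [EW]: N:wait,E:empty,S:wait,W:empty | queues: N=0 E=0 S=1 W=0
Cars crossed by step 6: 6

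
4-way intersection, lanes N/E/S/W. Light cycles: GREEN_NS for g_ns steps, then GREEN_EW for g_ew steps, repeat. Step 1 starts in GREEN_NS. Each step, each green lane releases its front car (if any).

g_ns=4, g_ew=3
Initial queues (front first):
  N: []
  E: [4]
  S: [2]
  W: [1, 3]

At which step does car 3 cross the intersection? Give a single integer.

Step 1 [NS]: N:empty,E:wait,S:car2-GO,W:wait | queues: N=0 E=1 S=0 W=2
Step 2 [NS]: N:empty,E:wait,S:empty,W:wait | queues: N=0 E=1 S=0 W=2
Step 3 [NS]: N:empty,E:wait,S:empty,W:wait | queues: N=0 E=1 S=0 W=2
Step 4 [NS]: N:empty,E:wait,S:empty,W:wait | queues: N=0 E=1 S=0 W=2
Step 5 [EW]: N:wait,E:car4-GO,S:wait,W:car1-GO | queues: N=0 E=0 S=0 W=1
Step 6 [EW]: N:wait,E:empty,S:wait,W:car3-GO | queues: N=0 E=0 S=0 W=0
Car 3 crosses at step 6

6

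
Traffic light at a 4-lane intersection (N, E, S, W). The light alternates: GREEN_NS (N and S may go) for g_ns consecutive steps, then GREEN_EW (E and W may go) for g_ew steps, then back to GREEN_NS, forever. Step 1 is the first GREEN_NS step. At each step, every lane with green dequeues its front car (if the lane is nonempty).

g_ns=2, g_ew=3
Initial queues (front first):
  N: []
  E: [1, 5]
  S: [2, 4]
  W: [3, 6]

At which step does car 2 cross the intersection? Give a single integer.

Step 1 [NS]: N:empty,E:wait,S:car2-GO,W:wait | queues: N=0 E=2 S=1 W=2
Step 2 [NS]: N:empty,E:wait,S:car4-GO,W:wait | queues: N=0 E=2 S=0 W=2
Step 3 [EW]: N:wait,E:car1-GO,S:wait,W:car3-GO | queues: N=0 E=1 S=0 W=1
Step 4 [EW]: N:wait,E:car5-GO,S:wait,W:car6-GO | queues: N=0 E=0 S=0 W=0
Car 2 crosses at step 1

1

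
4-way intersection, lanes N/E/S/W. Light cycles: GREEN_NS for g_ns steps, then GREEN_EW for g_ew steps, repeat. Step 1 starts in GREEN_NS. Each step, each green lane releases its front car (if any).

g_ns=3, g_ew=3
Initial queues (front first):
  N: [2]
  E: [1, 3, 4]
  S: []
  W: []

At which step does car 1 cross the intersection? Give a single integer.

Step 1 [NS]: N:car2-GO,E:wait,S:empty,W:wait | queues: N=0 E=3 S=0 W=0
Step 2 [NS]: N:empty,E:wait,S:empty,W:wait | queues: N=0 E=3 S=0 W=0
Step 3 [NS]: N:empty,E:wait,S:empty,W:wait | queues: N=0 E=3 S=0 W=0
Step 4 [EW]: N:wait,E:car1-GO,S:wait,W:empty | queues: N=0 E=2 S=0 W=0
Step 5 [EW]: N:wait,E:car3-GO,S:wait,W:empty | queues: N=0 E=1 S=0 W=0
Step 6 [EW]: N:wait,E:car4-GO,S:wait,W:empty | queues: N=0 E=0 S=0 W=0
Car 1 crosses at step 4

4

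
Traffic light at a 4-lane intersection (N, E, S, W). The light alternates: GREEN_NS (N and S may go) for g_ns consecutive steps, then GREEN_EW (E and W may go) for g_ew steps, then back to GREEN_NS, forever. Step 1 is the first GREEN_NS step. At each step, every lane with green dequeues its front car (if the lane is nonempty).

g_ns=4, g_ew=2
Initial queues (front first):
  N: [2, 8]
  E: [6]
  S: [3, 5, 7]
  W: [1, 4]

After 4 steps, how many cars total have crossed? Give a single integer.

Step 1 [NS]: N:car2-GO,E:wait,S:car3-GO,W:wait | queues: N=1 E=1 S=2 W=2
Step 2 [NS]: N:car8-GO,E:wait,S:car5-GO,W:wait | queues: N=0 E=1 S=1 W=2
Step 3 [NS]: N:empty,E:wait,S:car7-GO,W:wait | queues: N=0 E=1 S=0 W=2
Step 4 [NS]: N:empty,E:wait,S:empty,W:wait | queues: N=0 E=1 S=0 W=2
Cars crossed by step 4: 5

Answer: 5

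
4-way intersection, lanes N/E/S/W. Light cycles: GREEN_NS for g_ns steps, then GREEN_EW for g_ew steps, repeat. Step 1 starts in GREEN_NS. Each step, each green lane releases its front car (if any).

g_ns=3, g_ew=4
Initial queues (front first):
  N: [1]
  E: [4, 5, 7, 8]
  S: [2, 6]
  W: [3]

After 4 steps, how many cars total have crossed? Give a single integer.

Answer: 5

Derivation:
Step 1 [NS]: N:car1-GO,E:wait,S:car2-GO,W:wait | queues: N=0 E=4 S=1 W=1
Step 2 [NS]: N:empty,E:wait,S:car6-GO,W:wait | queues: N=0 E=4 S=0 W=1
Step 3 [NS]: N:empty,E:wait,S:empty,W:wait | queues: N=0 E=4 S=0 W=1
Step 4 [EW]: N:wait,E:car4-GO,S:wait,W:car3-GO | queues: N=0 E=3 S=0 W=0
Cars crossed by step 4: 5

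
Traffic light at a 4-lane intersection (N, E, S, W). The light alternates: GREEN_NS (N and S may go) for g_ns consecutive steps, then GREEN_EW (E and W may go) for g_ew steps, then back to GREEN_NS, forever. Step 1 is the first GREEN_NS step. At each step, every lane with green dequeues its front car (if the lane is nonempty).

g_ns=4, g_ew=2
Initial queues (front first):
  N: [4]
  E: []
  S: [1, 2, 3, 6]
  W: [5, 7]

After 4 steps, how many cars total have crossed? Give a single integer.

Step 1 [NS]: N:car4-GO,E:wait,S:car1-GO,W:wait | queues: N=0 E=0 S=3 W=2
Step 2 [NS]: N:empty,E:wait,S:car2-GO,W:wait | queues: N=0 E=0 S=2 W=2
Step 3 [NS]: N:empty,E:wait,S:car3-GO,W:wait | queues: N=0 E=0 S=1 W=2
Step 4 [NS]: N:empty,E:wait,S:car6-GO,W:wait | queues: N=0 E=0 S=0 W=2
Cars crossed by step 4: 5

Answer: 5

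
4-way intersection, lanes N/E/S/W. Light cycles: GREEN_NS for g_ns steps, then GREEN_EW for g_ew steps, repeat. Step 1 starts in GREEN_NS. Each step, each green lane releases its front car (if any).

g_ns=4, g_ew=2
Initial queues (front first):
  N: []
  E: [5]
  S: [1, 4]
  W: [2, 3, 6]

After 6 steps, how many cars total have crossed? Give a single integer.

Step 1 [NS]: N:empty,E:wait,S:car1-GO,W:wait | queues: N=0 E=1 S=1 W=3
Step 2 [NS]: N:empty,E:wait,S:car4-GO,W:wait | queues: N=0 E=1 S=0 W=3
Step 3 [NS]: N:empty,E:wait,S:empty,W:wait | queues: N=0 E=1 S=0 W=3
Step 4 [NS]: N:empty,E:wait,S:empty,W:wait | queues: N=0 E=1 S=0 W=3
Step 5 [EW]: N:wait,E:car5-GO,S:wait,W:car2-GO | queues: N=0 E=0 S=0 W=2
Step 6 [EW]: N:wait,E:empty,S:wait,W:car3-GO | queues: N=0 E=0 S=0 W=1
Cars crossed by step 6: 5

Answer: 5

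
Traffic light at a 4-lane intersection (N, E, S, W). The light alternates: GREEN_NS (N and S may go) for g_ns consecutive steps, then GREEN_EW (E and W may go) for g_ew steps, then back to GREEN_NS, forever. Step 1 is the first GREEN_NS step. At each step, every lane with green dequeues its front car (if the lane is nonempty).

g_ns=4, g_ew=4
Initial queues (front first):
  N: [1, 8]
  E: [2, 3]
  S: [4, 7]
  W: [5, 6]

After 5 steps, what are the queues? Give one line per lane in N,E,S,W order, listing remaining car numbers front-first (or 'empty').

Step 1 [NS]: N:car1-GO,E:wait,S:car4-GO,W:wait | queues: N=1 E=2 S=1 W=2
Step 2 [NS]: N:car8-GO,E:wait,S:car7-GO,W:wait | queues: N=0 E=2 S=0 W=2
Step 3 [NS]: N:empty,E:wait,S:empty,W:wait | queues: N=0 E=2 S=0 W=2
Step 4 [NS]: N:empty,E:wait,S:empty,W:wait | queues: N=0 E=2 S=0 W=2
Step 5 [EW]: N:wait,E:car2-GO,S:wait,W:car5-GO | queues: N=0 E=1 S=0 W=1

N: empty
E: 3
S: empty
W: 6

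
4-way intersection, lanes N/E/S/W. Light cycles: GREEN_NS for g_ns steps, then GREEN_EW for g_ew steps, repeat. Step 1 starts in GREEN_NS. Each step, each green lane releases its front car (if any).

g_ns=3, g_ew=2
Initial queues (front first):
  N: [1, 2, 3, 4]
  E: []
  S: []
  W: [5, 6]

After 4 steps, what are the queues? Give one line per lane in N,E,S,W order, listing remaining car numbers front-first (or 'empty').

Step 1 [NS]: N:car1-GO,E:wait,S:empty,W:wait | queues: N=3 E=0 S=0 W=2
Step 2 [NS]: N:car2-GO,E:wait,S:empty,W:wait | queues: N=2 E=0 S=0 W=2
Step 3 [NS]: N:car3-GO,E:wait,S:empty,W:wait | queues: N=1 E=0 S=0 W=2
Step 4 [EW]: N:wait,E:empty,S:wait,W:car5-GO | queues: N=1 E=0 S=0 W=1

N: 4
E: empty
S: empty
W: 6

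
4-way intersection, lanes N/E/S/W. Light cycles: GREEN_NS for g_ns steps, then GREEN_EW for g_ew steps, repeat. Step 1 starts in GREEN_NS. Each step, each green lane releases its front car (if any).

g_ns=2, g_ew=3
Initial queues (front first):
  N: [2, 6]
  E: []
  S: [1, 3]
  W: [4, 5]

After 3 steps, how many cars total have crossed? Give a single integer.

Step 1 [NS]: N:car2-GO,E:wait,S:car1-GO,W:wait | queues: N=1 E=0 S=1 W=2
Step 2 [NS]: N:car6-GO,E:wait,S:car3-GO,W:wait | queues: N=0 E=0 S=0 W=2
Step 3 [EW]: N:wait,E:empty,S:wait,W:car4-GO | queues: N=0 E=0 S=0 W=1
Cars crossed by step 3: 5

Answer: 5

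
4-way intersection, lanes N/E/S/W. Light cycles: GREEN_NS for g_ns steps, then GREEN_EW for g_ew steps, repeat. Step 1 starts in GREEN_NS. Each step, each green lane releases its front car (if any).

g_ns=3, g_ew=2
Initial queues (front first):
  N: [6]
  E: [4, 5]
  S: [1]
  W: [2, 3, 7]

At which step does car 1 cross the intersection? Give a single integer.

Step 1 [NS]: N:car6-GO,E:wait,S:car1-GO,W:wait | queues: N=0 E=2 S=0 W=3
Step 2 [NS]: N:empty,E:wait,S:empty,W:wait | queues: N=0 E=2 S=0 W=3
Step 3 [NS]: N:empty,E:wait,S:empty,W:wait | queues: N=0 E=2 S=0 W=3
Step 4 [EW]: N:wait,E:car4-GO,S:wait,W:car2-GO | queues: N=0 E=1 S=0 W=2
Step 5 [EW]: N:wait,E:car5-GO,S:wait,W:car3-GO | queues: N=0 E=0 S=0 W=1
Step 6 [NS]: N:empty,E:wait,S:empty,W:wait | queues: N=0 E=0 S=0 W=1
Step 7 [NS]: N:empty,E:wait,S:empty,W:wait | queues: N=0 E=0 S=0 W=1
Step 8 [NS]: N:empty,E:wait,S:empty,W:wait | queues: N=0 E=0 S=0 W=1
Step 9 [EW]: N:wait,E:empty,S:wait,W:car7-GO | queues: N=0 E=0 S=0 W=0
Car 1 crosses at step 1

1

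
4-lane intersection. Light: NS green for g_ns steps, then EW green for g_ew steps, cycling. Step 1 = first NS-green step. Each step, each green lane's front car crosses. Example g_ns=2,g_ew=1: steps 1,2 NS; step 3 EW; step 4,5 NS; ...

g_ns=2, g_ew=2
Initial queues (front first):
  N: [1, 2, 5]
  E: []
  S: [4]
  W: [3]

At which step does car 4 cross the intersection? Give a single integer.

Step 1 [NS]: N:car1-GO,E:wait,S:car4-GO,W:wait | queues: N=2 E=0 S=0 W=1
Step 2 [NS]: N:car2-GO,E:wait,S:empty,W:wait | queues: N=1 E=0 S=0 W=1
Step 3 [EW]: N:wait,E:empty,S:wait,W:car3-GO | queues: N=1 E=0 S=0 W=0
Step 4 [EW]: N:wait,E:empty,S:wait,W:empty | queues: N=1 E=0 S=0 W=0
Step 5 [NS]: N:car5-GO,E:wait,S:empty,W:wait | queues: N=0 E=0 S=0 W=0
Car 4 crosses at step 1

1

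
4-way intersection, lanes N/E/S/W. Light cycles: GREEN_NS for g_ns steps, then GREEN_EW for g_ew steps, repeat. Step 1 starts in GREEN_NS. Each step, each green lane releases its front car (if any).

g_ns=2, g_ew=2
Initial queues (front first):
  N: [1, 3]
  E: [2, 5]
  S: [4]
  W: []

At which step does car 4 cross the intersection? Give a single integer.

Step 1 [NS]: N:car1-GO,E:wait,S:car4-GO,W:wait | queues: N=1 E=2 S=0 W=0
Step 2 [NS]: N:car3-GO,E:wait,S:empty,W:wait | queues: N=0 E=2 S=0 W=0
Step 3 [EW]: N:wait,E:car2-GO,S:wait,W:empty | queues: N=0 E=1 S=0 W=0
Step 4 [EW]: N:wait,E:car5-GO,S:wait,W:empty | queues: N=0 E=0 S=0 W=0
Car 4 crosses at step 1

1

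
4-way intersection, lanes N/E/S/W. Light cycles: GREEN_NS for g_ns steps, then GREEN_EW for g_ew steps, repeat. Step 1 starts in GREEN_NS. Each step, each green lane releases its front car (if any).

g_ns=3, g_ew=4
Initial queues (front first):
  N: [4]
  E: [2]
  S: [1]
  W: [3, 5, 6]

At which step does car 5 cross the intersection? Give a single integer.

Step 1 [NS]: N:car4-GO,E:wait,S:car1-GO,W:wait | queues: N=0 E=1 S=0 W=3
Step 2 [NS]: N:empty,E:wait,S:empty,W:wait | queues: N=0 E=1 S=0 W=3
Step 3 [NS]: N:empty,E:wait,S:empty,W:wait | queues: N=0 E=1 S=0 W=3
Step 4 [EW]: N:wait,E:car2-GO,S:wait,W:car3-GO | queues: N=0 E=0 S=0 W=2
Step 5 [EW]: N:wait,E:empty,S:wait,W:car5-GO | queues: N=0 E=0 S=0 W=1
Step 6 [EW]: N:wait,E:empty,S:wait,W:car6-GO | queues: N=0 E=0 S=0 W=0
Car 5 crosses at step 5

5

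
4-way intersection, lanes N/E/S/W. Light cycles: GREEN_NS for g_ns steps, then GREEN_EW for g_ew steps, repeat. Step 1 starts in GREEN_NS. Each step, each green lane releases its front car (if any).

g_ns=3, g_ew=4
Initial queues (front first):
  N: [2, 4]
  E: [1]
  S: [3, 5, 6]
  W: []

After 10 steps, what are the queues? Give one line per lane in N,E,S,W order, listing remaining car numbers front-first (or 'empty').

Step 1 [NS]: N:car2-GO,E:wait,S:car3-GO,W:wait | queues: N=1 E=1 S=2 W=0
Step 2 [NS]: N:car4-GO,E:wait,S:car5-GO,W:wait | queues: N=0 E=1 S=1 W=0
Step 3 [NS]: N:empty,E:wait,S:car6-GO,W:wait | queues: N=0 E=1 S=0 W=0
Step 4 [EW]: N:wait,E:car1-GO,S:wait,W:empty | queues: N=0 E=0 S=0 W=0

N: empty
E: empty
S: empty
W: empty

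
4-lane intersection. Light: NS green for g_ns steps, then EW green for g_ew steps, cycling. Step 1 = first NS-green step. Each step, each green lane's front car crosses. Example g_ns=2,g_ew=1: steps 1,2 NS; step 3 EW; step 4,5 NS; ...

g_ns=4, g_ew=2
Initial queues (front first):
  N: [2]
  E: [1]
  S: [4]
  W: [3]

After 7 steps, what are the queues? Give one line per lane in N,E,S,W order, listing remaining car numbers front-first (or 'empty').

Step 1 [NS]: N:car2-GO,E:wait,S:car4-GO,W:wait | queues: N=0 E=1 S=0 W=1
Step 2 [NS]: N:empty,E:wait,S:empty,W:wait | queues: N=0 E=1 S=0 W=1
Step 3 [NS]: N:empty,E:wait,S:empty,W:wait | queues: N=0 E=1 S=0 W=1
Step 4 [NS]: N:empty,E:wait,S:empty,W:wait | queues: N=0 E=1 S=0 W=1
Step 5 [EW]: N:wait,E:car1-GO,S:wait,W:car3-GO | queues: N=0 E=0 S=0 W=0

N: empty
E: empty
S: empty
W: empty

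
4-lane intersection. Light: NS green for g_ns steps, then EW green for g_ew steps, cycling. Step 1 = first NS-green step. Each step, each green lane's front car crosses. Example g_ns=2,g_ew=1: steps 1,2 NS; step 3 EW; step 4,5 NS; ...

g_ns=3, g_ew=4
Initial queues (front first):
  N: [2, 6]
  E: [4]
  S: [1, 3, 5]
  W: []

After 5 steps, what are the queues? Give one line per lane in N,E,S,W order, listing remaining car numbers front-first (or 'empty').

Step 1 [NS]: N:car2-GO,E:wait,S:car1-GO,W:wait | queues: N=1 E=1 S=2 W=0
Step 2 [NS]: N:car6-GO,E:wait,S:car3-GO,W:wait | queues: N=0 E=1 S=1 W=0
Step 3 [NS]: N:empty,E:wait,S:car5-GO,W:wait | queues: N=0 E=1 S=0 W=0
Step 4 [EW]: N:wait,E:car4-GO,S:wait,W:empty | queues: N=0 E=0 S=0 W=0

N: empty
E: empty
S: empty
W: empty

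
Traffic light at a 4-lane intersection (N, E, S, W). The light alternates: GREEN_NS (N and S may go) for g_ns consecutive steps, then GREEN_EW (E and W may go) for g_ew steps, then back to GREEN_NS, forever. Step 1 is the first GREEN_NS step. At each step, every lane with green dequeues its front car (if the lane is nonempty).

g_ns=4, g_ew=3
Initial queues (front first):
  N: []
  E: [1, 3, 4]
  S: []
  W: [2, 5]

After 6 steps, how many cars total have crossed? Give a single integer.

Answer: 4

Derivation:
Step 1 [NS]: N:empty,E:wait,S:empty,W:wait | queues: N=0 E=3 S=0 W=2
Step 2 [NS]: N:empty,E:wait,S:empty,W:wait | queues: N=0 E=3 S=0 W=2
Step 3 [NS]: N:empty,E:wait,S:empty,W:wait | queues: N=0 E=3 S=0 W=2
Step 4 [NS]: N:empty,E:wait,S:empty,W:wait | queues: N=0 E=3 S=0 W=2
Step 5 [EW]: N:wait,E:car1-GO,S:wait,W:car2-GO | queues: N=0 E=2 S=0 W=1
Step 6 [EW]: N:wait,E:car3-GO,S:wait,W:car5-GO | queues: N=0 E=1 S=0 W=0
Cars crossed by step 6: 4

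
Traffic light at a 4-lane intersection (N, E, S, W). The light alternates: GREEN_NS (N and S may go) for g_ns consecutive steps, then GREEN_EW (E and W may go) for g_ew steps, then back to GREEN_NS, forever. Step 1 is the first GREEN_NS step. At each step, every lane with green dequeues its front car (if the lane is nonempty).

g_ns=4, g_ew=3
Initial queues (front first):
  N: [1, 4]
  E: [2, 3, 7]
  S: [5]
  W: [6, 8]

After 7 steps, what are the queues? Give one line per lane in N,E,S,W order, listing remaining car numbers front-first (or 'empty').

Step 1 [NS]: N:car1-GO,E:wait,S:car5-GO,W:wait | queues: N=1 E=3 S=0 W=2
Step 2 [NS]: N:car4-GO,E:wait,S:empty,W:wait | queues: N=0 E=3 S=0 W=2
Step 3 [NS]: N:empty,E:wait,S:empty,W:wait | queues: N=0 E=3 S=0 W=2
Step 4 [NS]: N:empty,E:wait,S:empty,W:wait | queues: N=0 E=3 S=0 W=2
Step 5 [EW]: N:wait,E:car2-GO,S:wait,W:car6-GO | queues: N=0 E=2 S=0 W=1
Step 6 [EW]: N:wait,E:car3-GO,S:wait,W:car8-GO | queues: N=0 E=1 S=0 W=0
Step 7 [EW]: N:wait,E:car7-GO,S:wait,W:empty | queues: N=0 E=0 S=0 W=0

N: empty
E: empty
S: empty
W: empty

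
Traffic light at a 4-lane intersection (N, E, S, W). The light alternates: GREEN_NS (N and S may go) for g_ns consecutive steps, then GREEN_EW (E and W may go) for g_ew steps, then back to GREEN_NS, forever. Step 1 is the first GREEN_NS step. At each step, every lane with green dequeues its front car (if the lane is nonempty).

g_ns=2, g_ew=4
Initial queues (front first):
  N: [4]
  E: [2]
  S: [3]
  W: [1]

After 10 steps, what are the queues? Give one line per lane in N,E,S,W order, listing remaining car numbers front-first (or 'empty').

Step 1 [NS]: N:car4-GO,E:wait,S:car3-GO,W:wait | queues: N=0 E=1 S=0 W=1
Step 2 [NS]: N:empty,E:wait,S:empty,W:wait | queues: N=0 E=1 S=0 W=1
Step 3 [EW]: N:wait,E:car2-GO,S:wait,W:car1-GO | queues: N=0 E=0 S=0 W=0

N: empty
E: empty
S: empty
W: empty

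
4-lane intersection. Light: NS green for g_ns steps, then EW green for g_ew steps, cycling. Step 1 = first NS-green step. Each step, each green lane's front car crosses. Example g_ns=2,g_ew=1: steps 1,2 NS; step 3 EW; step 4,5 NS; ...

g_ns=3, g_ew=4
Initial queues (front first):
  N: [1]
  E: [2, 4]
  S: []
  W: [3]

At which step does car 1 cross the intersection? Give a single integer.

Step 1 [NS]: N:car1-GO,E:wait,S:empty,W:wait | queues: N=0 E=2 S=0 W=1
Step 2 [NS]: N:empty,E:wait,S:empty,W:wait | queues: N=0 E=2 S=0 W=1
Step 3 [NS]: N:empty,E:wait,S:empty,W:wait | queues: N=0 E=2 S=0 W=1
Step 4 [EW]: N:wait,E:car2-GO,S:wait,W:car3-GO | queues: N=0 E=1 S=0 W=0
Step 5 [EW]: N:wait,E:car4-GO,S:wait,W:empty | queues: N=0 E=0 S=0 W=0
Car 1 crosses at step 1

1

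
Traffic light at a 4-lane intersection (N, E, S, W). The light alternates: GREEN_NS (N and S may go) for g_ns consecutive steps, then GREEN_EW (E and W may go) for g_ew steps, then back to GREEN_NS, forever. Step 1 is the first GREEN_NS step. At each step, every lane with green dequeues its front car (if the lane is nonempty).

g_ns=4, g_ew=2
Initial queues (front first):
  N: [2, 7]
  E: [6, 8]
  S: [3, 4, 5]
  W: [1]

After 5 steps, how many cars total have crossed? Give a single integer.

Step 1 [NS]: N:car2-GO,E:wait,S:car3-GO,W:wait | queues: N=1 E=2 S=2 W=1
Step 2 [NS]: N:car7-GO,E:wait,S:car4-GO,W:wait | queues: N=0 E=2 S=1 W=1
Step 3 [NS]: N:empty,E:wait,S:car5-GO,W:wait | queues: N=0 E=2 S=0 W=1
Step 4 [NS]: N:empty,E:wait,S:empty,W:wait | queues: N=0 E=2 S=0 W=1
Step 5 [EW]: N:wait,E:car6-GO,S:wait,W:car1-GO | queues: N=0 E=1 S=0 W=0
Cars crossed by step 5: 7

Answer: 7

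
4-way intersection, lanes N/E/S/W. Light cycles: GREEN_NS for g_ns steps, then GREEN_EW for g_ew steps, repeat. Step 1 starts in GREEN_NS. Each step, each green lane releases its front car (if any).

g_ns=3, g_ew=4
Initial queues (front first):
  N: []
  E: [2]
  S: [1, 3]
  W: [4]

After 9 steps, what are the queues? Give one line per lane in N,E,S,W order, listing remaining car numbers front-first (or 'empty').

Step 1 [NS]: N:empty,E:wait,S:car1-GO,W:wait | queues: N=0 E=1 S=1 W=1
Step 2 [NS]: N:empty,E:wait,S:car3-GO,W:wait | queues: N=0 E=1 S=0 W=1
Step 3 [NS]: N:empty,E:wait,S:empty,W:wait | queues: N=0 E=1 S=0 W=1
Step 4 [EW]: N:wait,E:car2-GO,S:wait,W:car4-GO | queues: N=0 E=0 S=0 W=0

N: empty
E: empty
S: empty
W: empty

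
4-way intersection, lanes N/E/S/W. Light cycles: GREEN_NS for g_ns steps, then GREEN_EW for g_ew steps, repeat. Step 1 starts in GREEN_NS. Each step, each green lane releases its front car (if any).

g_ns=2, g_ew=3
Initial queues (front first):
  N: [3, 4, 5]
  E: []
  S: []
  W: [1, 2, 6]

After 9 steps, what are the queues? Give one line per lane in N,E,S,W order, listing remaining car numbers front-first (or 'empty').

Step 1 [NS]: N:car3-GO,E:wait,S:empty,W:wait | queues: N=2 E=0 S=0 W=3
Step 2 [NS]: N:car4-GO,E:wait,S:empty,W:wait | queues: N=1 E=0 S=0 W=3
Step 3 [EW]: N:wait,E:empty,S:wait,W:car1-GO | queues: N=1 E=0 S=0 W=2
Step 4 [EW]: N:wait,E:empty,S:wait,W:car2-GO | queues: N=1 E=0 S=0 W=1
Step 5 [EW]: N:wait,E:empty,S:wait,W:car6-GO | queues: N=1 E=0 S=0 W=0
Step 6 [NS]: N:car5-GO,E:wait,S:empty,W:wait | queues: N=0 E=0 S=0 W=0

N: empty
E: empty
S: empty
W: empty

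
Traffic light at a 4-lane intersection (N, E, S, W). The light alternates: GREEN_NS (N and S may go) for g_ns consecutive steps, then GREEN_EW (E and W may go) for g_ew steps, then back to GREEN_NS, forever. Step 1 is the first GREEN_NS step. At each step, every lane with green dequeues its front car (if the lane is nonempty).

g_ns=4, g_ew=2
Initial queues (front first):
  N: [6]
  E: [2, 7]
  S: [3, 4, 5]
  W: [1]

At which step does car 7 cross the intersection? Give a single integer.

Step 1 [NS]: N:car6-GO,E:wait,S:car3-GO,W:wait | queues: N=0 E=2 S=2 W=1
Step 2 [NS]: N:empty,E:wait,S:car4-GO,W:wait | queues: N=0 E=2 S=1 W=1
Step 3 [NS]: N:empty,E:wait,S:car5-GO,W:wait | queues: N=0 E=2 S=0 W=1
Step 4 [NS]: N:empty,E:wait,S:empty,W:wait | queues: N=0 E=2 S=0 W=1
Step 5 [EW]: N:wait,E:car2-GO,S:wait,W:car1-GO | queues: N=0 E=1 S=0 W=0
Step 6 [EW]: N:wait,E:car7-GO,S:wait,W:empty | queues: N=0 E=0 S=0 W=0
Car 7 crosses at step 6

6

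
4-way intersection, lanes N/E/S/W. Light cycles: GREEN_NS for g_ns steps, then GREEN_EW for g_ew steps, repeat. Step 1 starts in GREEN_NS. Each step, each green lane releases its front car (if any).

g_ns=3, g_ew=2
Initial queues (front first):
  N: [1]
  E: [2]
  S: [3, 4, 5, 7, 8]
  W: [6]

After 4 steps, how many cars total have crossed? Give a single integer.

Answer: 6

Derivation:
Step 1 [NS]: N:car1-GO,E:wait,S:car3-GO,W:wait | queues: N=0 E=1 S=4 W=1
Step 2 [NS]: N:empty,E:wait,S:car4-GO,W:wait | queues: N=0 E=1 S=3 W=1
Step 3 [NS]: N:empty,E:wait,S:car5-GO,W:wait | queues: N=0 E=1 S=2 W=1
Step 4 [EW]: N:wait,E:car2-GO,S:wait,W:car6-GO | queues: N=0 E=0 S=2 W=0
Cars crossed by step 4: 6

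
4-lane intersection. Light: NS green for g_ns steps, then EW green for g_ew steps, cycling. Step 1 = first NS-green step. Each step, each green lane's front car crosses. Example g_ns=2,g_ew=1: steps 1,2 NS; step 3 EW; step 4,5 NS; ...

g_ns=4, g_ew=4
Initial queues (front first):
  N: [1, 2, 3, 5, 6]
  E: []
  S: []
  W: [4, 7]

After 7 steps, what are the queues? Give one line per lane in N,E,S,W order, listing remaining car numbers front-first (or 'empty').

Step 1 [NS]: N:car1-GO,E:wait,S:empty,W:wait | queues: N=4 E=0 S=0 W=2
Step 2 [NS]: N:car2-GO,E:wait,S:empty,W:wait | queues: N=3 E=0 S=0 W=2
Step 3 [NS]: N:car3-GO,E:wait,S:empty,W:wait | queues: N=2 E=0 S=0 W=2
Step 4 [NS]: N:car5-GO,E:wait,S:empty,W:wait | queues: N=1 E=0 S=0 W=2
Step 5 [EW]: N:wait,E:empty,S:wait,W:car4-GO | queues: N=1 E=0 S=0 W=1
Step 6 [EW]: N:wait,E:empty,S:wait,W:car7-GO | queues: N=1 E=0 S=0 W=0
Step 7 [EW]: N:wait,E:empty,S:wait,W:empty | queues: N=1 E=0 S=0 W=0

N: 6
E: empty
S: empty
W: empty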